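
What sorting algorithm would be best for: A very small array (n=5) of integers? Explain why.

Best choice: Insertion sort
Reason: For tiny inputs the O(n^2) overhead is negligible and insertion sort has minimal constant factors


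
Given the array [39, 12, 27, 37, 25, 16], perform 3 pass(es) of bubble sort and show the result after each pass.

After pass 1: [12, 27, 37, 25, 16, 39] (5 swaps)
After pass 2: [12, 27, 25, 16, 37, 39] (2 swaps)
After pass 3: [12, 25, 16, 27, 37, 39] (2 swaps)
Total swaps: 9


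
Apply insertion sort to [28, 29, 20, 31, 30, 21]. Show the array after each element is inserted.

First element 28 is already 'sorted'
Insert 29: shifted 0 elements -> [28, 29, 20, 31, 30, 21]
Insert 20: shifted 2 elements -> [20, 28, 29, 31, 30, 21]
Insert 31: shifted 0 elements -> [20, 28, 29, 31, 30, 21]
Insert 30: shifted 1 elements -> [20, 28, 29, 30, 31, 21]
Insert 21: shifted 4 elements -> [20, 21, 28, 29, 30, 31]


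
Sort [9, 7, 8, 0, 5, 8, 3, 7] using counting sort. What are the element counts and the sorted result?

Count array: [1, 0, 0, 1, 0, 1, 0, 2, 2, 1]
(count[i] = number of elements equal to i)
Cumulative count: [1, 1, 1, 2, 2, 3, 3, 5, 7, 8]
Sorted: [0, 3, 5, 7, 7, 8, 8, 9]


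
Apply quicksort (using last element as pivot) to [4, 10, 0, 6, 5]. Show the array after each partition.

Partition 1: pivot=5 at index 2 -> [4, 0, 5, 6, 10]
Partition 2: pivot=0 at index 0 -> [0, 4, 5, 6, 10]
Partition 3: pivot=10 at index 4 -> [0, 4, 5, 6, 10]


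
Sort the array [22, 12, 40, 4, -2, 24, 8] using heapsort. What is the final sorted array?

Build heap: [40, 12, 24, 4, -2, 22, 8]
Extract 40: [24, 12, 22, 4, -2, 8, 40]
Extract 24: [22, 12, 8, 4, -2, 24, 40]
Extract 22: [12, 4, 8, -2, 22, 24, 40]
Extract 12: [8, 4, -2, 12, 22, 24, 40]
Extract 8: [4, -2, 8, 12, 22, 24, 40]
Extract 4: [-2, 4, 8, 12, 22, 24, 40]


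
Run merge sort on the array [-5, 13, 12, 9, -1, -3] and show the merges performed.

Divide and conquer:
  Merge [13] + [12] -> [12, 13]
  Merge [-5] + [12, 13] -> [-5, 12, 13]
  Merge [-1] + [-3] -> [-3, -1]
  Merge [9] + [-3, -1] -> [-3, -1, 9]
  Merge [-5, 12, 13] + [-3, -1, 9] -> [-5, -3, -1, 9, 12, 13]


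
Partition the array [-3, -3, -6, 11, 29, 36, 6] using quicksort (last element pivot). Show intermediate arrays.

Partition 1: pivot=6 at index 3 -> [-3, -3, -6, 6, 29, 36, 11]
Partition 2: pivot=-6 at index 0 -> [-6, -3, -3, 6, 29, 36, 11]
Partition 3: pivot=-3 at index 2 -> [-6, -3, -3, 6, 29, 36, 11]
Partition 4: pivot=11 at index 4 -> [-6, -3, -3, 6, 11, 36, 29]
Partition 5: pivot=29 at index 5 -> [-6, -3, -3, 6, 11, 29, 36]


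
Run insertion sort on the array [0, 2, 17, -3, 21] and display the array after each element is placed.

First element 0 is already 'sorted'
Insert 2: shifted 0 elements -> [0, 2, 17, -3, 21]
Insert 17: shifted 0 elements -> [0, 2, 17, -3, 21]
Insert -3: shifted 3 elements -> [-3, 0, 2, 17, 21]
Insert 21: shifted 0 elements -> [-3, 0, 2, 17, 21]


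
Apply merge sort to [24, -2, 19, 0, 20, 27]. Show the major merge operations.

Divide and conquer:
  Merge [-2] + [19] -> [-2, 19]
  Merge [24] + [-2, 19] -> [-2, 19, 24]
  Merge [20] + [27] -> [20, 27]
  Merge [0] + [20, 27] -> [0, 20, 27]
  Merge [-2, 19, 24] + [0, 20, 27] -> [-2, 0, 19, 20, 24, 27]


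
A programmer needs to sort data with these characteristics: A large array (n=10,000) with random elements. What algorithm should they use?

Best choice: Quicksort or Mergesort
Reason: Both have O(n log n) average case; quicksort has lower constant factors


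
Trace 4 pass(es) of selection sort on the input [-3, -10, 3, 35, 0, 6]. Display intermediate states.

Pass 1: Select minimum -10 at index 1, swap -> [-10, -3, 3, 35, 0, 6]
Pass 2: Select minimum -3 at index 1, swap -> [-10, -3, 3, 35, 0, 6]
Pass 3: Select minimum 0 at index 4, swap -> [-10, -3, 0, 35, 3, 6]
Pass 4: Select minimum 3 at index 4, swap -> [-10, -3, 0, 3, 35, 6]


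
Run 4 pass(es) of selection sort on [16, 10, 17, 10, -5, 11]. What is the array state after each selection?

Pass 1: Select minimum -5 at index 4, swap -> [-5, 10, 17, 10, 16, 11]
Pass 2: Select minimum 10 at index 1, swap -> [-5, 10, 17, 10, 16, 11]
Pass 3: Select minimum 10 at index 3, swap -> [-5, 10, 10, 17, 16, 11]
Pass 4: Select minimum 11 at index 5, swap -> [-5, 10, 10, 11, 16, 17]


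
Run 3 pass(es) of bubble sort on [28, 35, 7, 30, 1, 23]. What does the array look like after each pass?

After pass 1: [28, 7, 30, 1, 23, 35] (4 swaps)
After pass 2: [7, 28, 1, 23, 30, 35] (3 swaps)
After pass 3: [7, 1, 23, 28, 30, 35] (2 swaps)
Total swaps: 9


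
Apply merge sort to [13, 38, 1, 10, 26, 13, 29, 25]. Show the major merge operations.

Divide and conquer:
  Merge [13] + [38] -> [13, 38]
  Merge [1] + [10] -> [1, 10]
  Merge [13, 38] + [1, 10] -> [1, 10, 13, 38]
  Merge [26] + [13] -> [13, 26]
  Merge [29] + [25] -> [25, 29]
  Merge [13, 26] + [25, 29] -> [13, 25, 26, 29]
  Merge [1, 10, 13, 38] + [13, 25, 26, 29] -> [1, 10, 13, 13, 25, 26, 29, 38]


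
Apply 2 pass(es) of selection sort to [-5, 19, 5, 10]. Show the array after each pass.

Pass 1: Select minimum -5 at index 0, swap -> [-5, 19, 5, 10]
Pass 2: Select minimum 5 at index 2, swap -> [-5, 5, 19, 10]


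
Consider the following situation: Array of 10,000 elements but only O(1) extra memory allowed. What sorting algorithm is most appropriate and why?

Best choice: Heapsort
Reason: Heapsort rearranges the array in place using O(1) auxiliary space and still guarantees O(n log n) time; quicksort partitions in place but needs Theta(log n) stack space for recursion (O(n) in the worst case), and mergesort requires O(n) auxiliary space


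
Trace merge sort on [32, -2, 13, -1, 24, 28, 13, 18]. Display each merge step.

Divide and conquer:
  Merge [32] + [-2] -> [-2, 32]
  Merge [13] + [-1] -> [-1, 13]
  Merge [-2, 32] + [-1, 13] -> [-2, -1, 13, 32]
  Merge [24] + [28] -> [24, 28]
  Merge [13] + [18] -> [13, 18]
  Merge [24, 28] + [13, 18] -> [13, 18, 24, 28]
  Merge [-2, -1, 13, 32] + [13, 18, 24, 28] -> [-2, -1, 13, 13, 18, 24, 28, 32]


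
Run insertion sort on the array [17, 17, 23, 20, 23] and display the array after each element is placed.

First element 17 is already 'sorted'
Insert 17: shifted 0 elements -> [17, 17, 23, 20, 23]
Insert 23: shifted 0 elements -> [17, 17, 23, 20, 23]
Insert 20: shifted 1 elements -> [17, 17, 20, 23, 23]
Insert 23: shifted 0 elements -> [17, 17, 20, 23, 23]


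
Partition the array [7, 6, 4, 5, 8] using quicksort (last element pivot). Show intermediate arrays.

Partition 1: pivot=8 at index 4 -> [7, 6, 4, 5, 8]
Partition 2: pivot=5 at index 1 -> [4, 5, 7, 6, 8]
Partition 3: pivot=6 at index 2 -> [4, 5, 6, 7, 8]


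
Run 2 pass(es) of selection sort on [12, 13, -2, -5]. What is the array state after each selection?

Pass 1: Select minimum -5 at index 3, swap -> [-5, 13, -2, 12]
Pass 2: Select minimum -2 at index 2, swap -> [-5, -2, 13, 12]


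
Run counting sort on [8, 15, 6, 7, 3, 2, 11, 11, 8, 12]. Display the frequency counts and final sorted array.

Count array: [0, 0, 1, 1, 0, 0, 1, 1, 2, 0, 0, 2, 1, 0, 0, 1]
(count[i] = number of elements equal to i)
Cumulative count: [0, 0, 1, 2, 2, 2, 3, 4, 6, 6, 6, 8, 9, 9, 9, 10]
Sorted: [2, 3, 6, 7, 8, 8, 11, 11, 12, 15]


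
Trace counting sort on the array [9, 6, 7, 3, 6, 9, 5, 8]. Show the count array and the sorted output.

Count array: [0, 0, 0, 1, 0, 1, 2, 1, 1, 2]
(count[i] = number of elements equal to i)
Cumulative count: [0, 0, 0, 1, 1, 2, 4, 5, 6, 8]
Sorted: [3, 5, 6, 6, 7, 8, 9, 9]


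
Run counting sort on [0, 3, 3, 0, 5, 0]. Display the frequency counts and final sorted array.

Count array: [3, 0, 0, 2, 0, 1]
(count[i] = number of elements equal to i)
Cumulative count: [3, 3, 3, 5, 5, 6]
Sorted: [0, 0, 0, 3, 3, 5]


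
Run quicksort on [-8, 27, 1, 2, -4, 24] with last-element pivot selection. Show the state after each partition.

Partition 1: pivot=24 at index 4 -> [-8, 1, 2, -4, 24, 27]
Partition 2: pivot=-4 at index 1 -> [-8, -4, 2, 1, 24, 27]
Partition 3: pivot=1 at index 2 -> [-8, -4, 1, 2, 24, 27]


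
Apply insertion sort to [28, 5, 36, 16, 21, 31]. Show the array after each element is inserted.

First element 28 is already 'sorted'
Insert 5: shifted 1 elements -> [5, 28, 36, 16, 21, 31]
Insert 36: shifted 0 elements -> [5, 28, 36, 16, 21, 31]
Insert 16: shifted 2 elements -> [5, 16, 28, 36, 21, 31]
Insert 21: shifted 2 elements -> [5, 16, 21, 28, 36, 31]
Insert 31: shifted 1 elements -> [5, 16, 21, 28, 31, 36]


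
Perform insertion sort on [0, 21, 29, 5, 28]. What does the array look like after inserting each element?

First element 0 is already 'sorted'
Insert 21: shifted 0 elements -> [0, 21, 29, 5, 28]
Insert 29: shifted 0 elements -> [0, 21, 29, 5, 28]
Insert 5: shifted 2 elements -> [0, 5, 21, 29, 28]
Insert 28: shifted 1 elements -> [0, 5, 21, 28, 29]


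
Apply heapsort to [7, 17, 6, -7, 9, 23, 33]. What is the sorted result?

Build heap: [33, 17, 23, -7, 9, 7, 6]
Extract 33: [23, 17, 7, -7, 9, 6, 33]
Extract 23: [17, 9, 7, -7, 6, 23, 33]
Extract 17: [9, 6, 7, -7, 17, 23, 33]
Extract 9: [7, 6, -7, 9, 17, 23, 33]
Extract 7: [6, -7, 7, 9, 17, 23, 33]
Extract 6: [-7, 6, 7, 9, 17, 23, 33]


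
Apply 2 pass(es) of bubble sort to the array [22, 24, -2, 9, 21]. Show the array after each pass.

After pass 1: [22, -2, 9, 21, 24] (3 swaps)
After pass 2: [-2, 9, 21, 22, 24] (3 swaps)
Total swaps: 6


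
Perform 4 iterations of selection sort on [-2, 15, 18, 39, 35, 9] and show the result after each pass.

Pass 1: Select minimum -2 at index 0, swap -> [-2, 15, 18, 39, 35, 9]
Pass 2: Select minimum 9 at index 5, swap -> [-2, 9, 18, 39, 35, 15]
Pass 3: Select minimum 15 at index 5, swap -> [-2, 9, 15, 39, 35, 18]
Pass 4: Select minimum 18 at index 5, swap -> [-2, 9, 15, 18, 35, 39]


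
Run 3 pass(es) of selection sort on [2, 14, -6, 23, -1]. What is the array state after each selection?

Pass 1: Select minimum -6 at index 2, swap -> [-6, 14, 2, 23, -1]
Pass 2: Select minimum -1 at index 4, swap -> [-6, -1, 2, 23, 14]
Pass 3: Select minimum 2 at index 2, swap -> [-6, -1, 2, 23, 14]


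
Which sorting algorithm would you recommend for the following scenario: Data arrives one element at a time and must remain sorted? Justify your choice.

Best choice: Insertion sort
Reason: Insertion sort naturally handles online/streaming input by inserting each new element into sorted position


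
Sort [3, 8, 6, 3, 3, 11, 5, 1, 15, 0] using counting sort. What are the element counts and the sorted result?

Count array: [1, 1, 0, 3, 0, 1, 1, 0, 1, 0, 0, 1, 0, 0, 0, 1]
(count[i] = number of elements equal to i)
Cumulative count: [1, 2, 2, 5, 5, 6, 7, 7, 8, 8, 8, 9, 9, 9, 9, 10]
Sorted: [0, 1, 3, 3, 3, 5, 6, 8, 11, 15]


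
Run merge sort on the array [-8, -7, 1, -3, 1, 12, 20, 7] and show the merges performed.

Divide and conquer:
  Merge [-8] + [-7] -> [-8, -7]
  Merge [1] + [-3] -> [-3, 1]
  Merge [-8, -7] + [-3, 1] -> [-8, -7, -3, 1]
  Merge [1] + [12] -> [1, 12]
  Merge [20] + [7] -> [7, 20]
  Merge [1, 12] + [7, 20] -> [1, 7, 12, 20]
  Merge [-8, -7, -3, 1] + [1, 7, 12, 20] -> [-8, -7, -3, 1, 1, 7, 12, 20]


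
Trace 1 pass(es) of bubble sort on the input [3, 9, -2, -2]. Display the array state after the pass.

After pass 1: [3, -2, -2, 9] (2 swaps)
Total swaps: 2


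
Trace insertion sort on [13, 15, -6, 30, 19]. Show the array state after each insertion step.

First element 13 is already 'sorted'
Insert 15: shifted 0 elements -> [13, 15, -6, 30, 19]
Insert -6: shifted 2 elements -> [-6, 13, 15, 30, 19]
Insert 30: shifted 0 elements -> [-6, 13, 15, 30, 19]
Insert 19: shifted 1 elements -> [-6, 13, 15, 19, 30]


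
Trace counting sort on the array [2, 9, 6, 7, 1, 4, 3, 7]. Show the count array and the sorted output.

Count array: [0, 1, 1, 1, 1, 0, 1, 2, 0, 1]
(count[i] = number of elements equal to i)
Cumulative count: [0, 1, 2, 3, 4, 4, 5, 7, 7, 8]
Sorted: [1, 2, 3, 4, 6, 7, 7, 9]


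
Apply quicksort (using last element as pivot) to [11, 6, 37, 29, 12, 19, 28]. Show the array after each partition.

Partition 1: pivot=28 at index 4 -> [11, 6, 12, 19, 28, 29, 37]
Partition 2: pivot=19 at index 3 -> [11, 6, 12, 19, 28, 29, 37]
Partition 3: pivot=12 at index 2 -> [11, 6, 12, 19, 28, 29, 37]
Partition 4: pivot=6 at index 0 -> [6, 11, 12, 19, 28, 29, 37]
Partition 5: pivot=37 at index 6 -> [6, 11, 12, 19, 28, 29, 37]


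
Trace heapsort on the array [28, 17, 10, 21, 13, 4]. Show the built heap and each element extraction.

Build heap: [28, 21, 10, 17, 13, 4]
Extract 28: [21, 17, 10, 4, 13, 28]
Extract 21: [17, 13, 10, 4, 21, 28]
Extract 17: [13, 4, 10, 17, 21, 28]
Extract 13: [10, 4, 13, 17, 21, 28]
Extract 10: [4, 10, 13, 17, 21, 28]


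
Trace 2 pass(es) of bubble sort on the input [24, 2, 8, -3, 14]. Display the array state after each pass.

After pass 1: [2, 8, -3, 14, 24] (4 swaps)
After pass 2: [2, -3, 8, 14, 24] (1 swaps)
Total swaps: 5


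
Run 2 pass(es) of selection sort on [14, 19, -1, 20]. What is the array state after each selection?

Pass 1: Select minimum -1 at index 2, swap -> [-1, 19, 14, 20]
Pass 2: Select minimum 14 at index 2, swap -> [-1, 14, 19, 20]


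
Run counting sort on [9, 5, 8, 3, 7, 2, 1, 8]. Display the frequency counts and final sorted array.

Count array: [0, 1, 1, 1, 0, 1, 0, 1, 2, 1]
(count[i] = number of elements equal to i)
Cumulative count: [0, 1, 2, 3, 3, 4, 4, 5, 7, 8]
Sorted: [1, 2, 3, 5, 7, 8, 8, 9]


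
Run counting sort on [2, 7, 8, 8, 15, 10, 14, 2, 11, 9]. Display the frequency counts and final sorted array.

Count array: [0, 0, 2, 0, 0, 0, 0, 1, 2, 1, 1, 1, 0, 0, 1, 1]
(count[i] = number of elements equal to i)
Cumulative count: [0, 0, 2, 2, 2, 2, 2, 3, 5, 6, 7, 8, 8, 8, 9, 10]
Sorted: [2, 2, 7, 8, 8, 9, 10, 11, 14, 15]


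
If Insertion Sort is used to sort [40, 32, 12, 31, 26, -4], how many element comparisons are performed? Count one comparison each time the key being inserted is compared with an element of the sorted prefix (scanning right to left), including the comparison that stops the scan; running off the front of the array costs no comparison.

Insert 32: 40 > 32 (shift), reached front = 1 comparison(s) -> [32, 40, 12, 31, 26, -4]
Insert 12: 40 > 12 (shift), 32 > 12 (shift), reached front = 2 comparison(s) -> [12, 32, 40, 31, 26, -4]
Insert 31: 40 > 31 (shift), 32 > 31 (shift), 12 <= 31 (stop) = 3 comparison(s) -> [12, 31, 32, 40, 26, -4]
Insert 26: 40 > 26 (shift), 32 > 26 (shift), 31 > 26 (shift), 12 <= 26 (stop) = 4 comparison(s) -> [12, 26, 31, 32, 40, -4]
Insert -4: 40 > -4 (shift), 32 > -4 (shift), 31 > -4 (shift), 26 > -4 (shift), 12 > -4 (shift), reached front = 5 comparison(s) -> [-4, 12, 26, 31, 32, 40]
Total comparisons: 1 + 2 + 3 + 4 + 5 = 15


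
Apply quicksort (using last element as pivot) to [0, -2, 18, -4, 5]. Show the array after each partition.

Partition 1: pivot=5 at index 3 -> [0, -2, -4, 5, 18]
Partition 2: pivot=-4 at index 0 -> [-4, -2, 0, 5, 18]
Partition 3: pivot=0 at index 2 -> [-4, -2, 0, 5, 18]


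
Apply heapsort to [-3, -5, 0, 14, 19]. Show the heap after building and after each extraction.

Build heap: [19, 14, 0, -3, -5]
Extract 19: [14, -3, 0, -5, 19]
Extract 14: [0, -3, -5, 14, 19]
Extract 0: [-3, -5, 0, 14, 19]
Extract -3: [-5, -3, 0, 14, 19]


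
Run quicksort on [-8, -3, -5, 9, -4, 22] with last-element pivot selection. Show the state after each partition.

Partition 1: pivot=22 at index 5 -> [-8, -3, -5, 9, -4, 22]
Partition 2: pivot=-4 at index 2 -> [-8, -5, -4, 9, -3, 22]
Partition 3: pivot=-5 at index 1 -> [-8, -5, -4, 9, -3, 22]
Partition 4: pivot=-3 at index 3 -> [-8, -5, -4, -3, 9, 22]


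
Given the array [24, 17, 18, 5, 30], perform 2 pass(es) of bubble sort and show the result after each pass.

After pass 1: [17, 18, 5, 24, 30] (3 swaps)
After pass 2: [17, 5, 18, 24, 30] (1 swaps)
Total swaps: 4


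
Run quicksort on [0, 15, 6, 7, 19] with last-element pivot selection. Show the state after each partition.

Partition 1: pivot=19 at index 4 -> [0, 15, 6, 7, 19]
Partition 2: pivot=7 at index 2 -> [0, 6, 7, 15, 19]
Partition 3: pivot=6 at index 1 -> [0, 6, 7, 15, 19]


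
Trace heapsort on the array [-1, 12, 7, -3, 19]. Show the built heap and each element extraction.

Build heap: [19, 12, 7, -3, -1]
Extract 19: [12, -1, 7, -3, 19]
Extract 12: [7, -1, -3, 12, 19]
Extract 7: [-1, -3, 7, 12, 19]
Extract -1: [-3, -1, 7, 12, 19]


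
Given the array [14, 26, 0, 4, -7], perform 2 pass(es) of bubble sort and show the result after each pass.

After pass 1: [14, 0, 4, -7, 26] (3 swaps)
After pass 2: [0, 4, -7, 14, 26] (3 swaps)
Total swaps: 6


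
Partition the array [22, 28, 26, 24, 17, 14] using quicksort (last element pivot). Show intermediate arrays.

Partition 1: pivot=14 at index 0 -> [14, 28, 26, 24, 17, 22]
Partition 2: pivot=22 at index 2 -> [14, 17, 22, 24, 28, 26]
Partition 3: pivot=26 at index 4 -> [14, 17, 22, 24, 26, 28]


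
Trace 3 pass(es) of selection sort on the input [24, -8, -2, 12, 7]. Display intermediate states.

Pass 1: Select minimum -8 at index 1, swap -> [-8, 24, -2, 12, 7]
Pass 2: Select minimum -2 at index 2, swap -> [-8, -2, 24, 12, 7]
Pass 3: Select minimum 7 at index 4, swap -> [-8, -2, 7, 12, 24]


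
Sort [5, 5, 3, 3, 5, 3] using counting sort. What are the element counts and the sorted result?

Count array: [0, 0, 0, 3, 0, 3]
(count[i] = number of elements equal to i)
Cumulative count: [0, 0, 0, 3, 3, 6]
Sorted: [3, 3, 3, 5, 5, 5]


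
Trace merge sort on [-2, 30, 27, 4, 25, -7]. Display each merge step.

Divide and conquer:
  Merge [30] + [27] -> [27, 30]
  Merge [-2] + [27, 30] -> [-2, 27, 30]
  Merge [25] + [-7] -> [-7, 25]
  Merge [4] + [-7, 25] -> [-7, 4, 25]
  Merge [-2, 27, 30] + [-7, 4, 25] -> [-7, -2, 4, 25, 27, 30]


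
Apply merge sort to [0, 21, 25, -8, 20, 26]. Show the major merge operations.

Divide and conquer:
  Merge [21] + [25] -> [21, 25]
  Merge [0] + [21, 25] -> [0, 21, 25]
  Merge [20] + [26] -> [20, 26]
  Merge [-8] + [20, 26] -> [-8, 20, 26]
  Merge [0, 21, 25] + [-8, 20, 26] -> [-8, 0, 20, 21, 25, 26]


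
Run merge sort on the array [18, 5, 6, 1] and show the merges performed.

Divide and conquer:
  Merge [18] + [5] -> [5, 18]
  Merge [6] + [1] -> [1, 6]
  Merge [5, 18] + [1, 6] -> [1, 5, 6, 18]


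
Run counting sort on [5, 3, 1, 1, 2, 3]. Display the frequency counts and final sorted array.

Count array: [0, 2, 1, 2, 0, 1]
(count[i] = number of elements equal to i)
Cumulative count: [0, 2, 3, 5, 5, 6]
Sorted: [1, 1, 2, 3, 3, 5]


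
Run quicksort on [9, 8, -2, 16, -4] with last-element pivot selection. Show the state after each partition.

Partition 1: pivot=-4 at index 0 -> [-4, 8, -2, 16, 9]
Partition 2: pivot=9 at index 3 -> [-4, 8, -2, 9, 16]
Partition 3: pivot=-2 at index 1 -> [-4, -2, 8, 9, 16]


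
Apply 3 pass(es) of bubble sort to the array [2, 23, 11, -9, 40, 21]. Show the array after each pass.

After pass 1: [2, 11, -9, 23, 21, 40] (3 swaps)
After pass 2: [2, -9, 11, 21, 23, 40] (2 swaps)
After pass 3: [-9, 2, 11, 21, 23, 40] (1 swaps)
Total swaps: 6


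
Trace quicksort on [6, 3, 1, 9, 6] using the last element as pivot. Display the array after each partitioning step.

Partition 1: pivot=6 at index 3 -> [6, 3, 1, 6, 9]
Partition 2: pivot=1 at index 0 -> [1, 3, 6, 6, 9]
Partition 3: pivot=6 at index 2 -> [1, 3, 6, 6, 9]


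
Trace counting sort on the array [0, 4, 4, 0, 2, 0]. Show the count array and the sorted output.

Count array: [3, 0, 1, 0, 2]
(count[i] = number of elements equal to i)
Cumulative count: [3, 3, 4, 4, 6]
Sorted: [0, 0, 0, 2, 4, 4]


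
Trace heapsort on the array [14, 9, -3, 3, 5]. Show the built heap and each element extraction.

Build heap: [14, 9, -3, 3, 5]
Extract 14: [9, 5, -3, 3, 14]
Extract 9: [5, 3, -3, 9, 14]
Extract 5: [3, -3, 5, 9, 14]
Extract 3: [-3, 3, 5, 9, 14]


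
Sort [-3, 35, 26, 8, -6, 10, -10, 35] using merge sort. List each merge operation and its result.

Divide and conquer:
  Merge [-3] + [35] -> [-3, 35]
  Merge [26] + [8] -> [8, 26]
  Merge [-3, 35] + [8, 26] -> [-3, 8, 26, 35]
  Merge [-6] + [10] -> [-6, 10]
  Merge [-10] + [35] -> [-10, 35]
  Merge [-6, 10] + [-10, 35] -> [-10, -6, 10, 35]
  Merge [-3, 8, 26, 35] + [-10, -6, 10, 35] -> [-10, -6, -3, 8, 10, 26, 35, 35]


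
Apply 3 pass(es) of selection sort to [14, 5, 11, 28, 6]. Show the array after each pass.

Pass 1: Select minimum 5 at index 1, swap -> [5, 14, 11, 28, 6]
Pass 2: Select minimum 6 at index 4, swap -> [5, 6, 11, 28, 14]
Pass 3: Select minimum 11 at index 2, swap -> [5, 6, 11, 28, 14]


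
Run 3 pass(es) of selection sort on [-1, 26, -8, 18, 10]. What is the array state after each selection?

Pass 1: Select minimum -8 at index 2, swap -> [-8, 26, -1, 18, 10]
Pass 2: Select minimum -1 at index 2, swap -> [-8, -1, 26, 18, 10]
Pass 3: Select minimum 10 at index 4, swap -> [-8, -1, 10, 18, 26]


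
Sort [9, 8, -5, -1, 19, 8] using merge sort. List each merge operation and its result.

Divide and conquer:
  Merge [8] + [-5] -> [-5, 8]
  Merge [9] + [-5, 8] -> [-5, 8, 9]
  Merge [19] + [8] -> [8, 19]
  Merge [-1] + [8, 19] -> [-1, 8, 19]
  Merge [-5, 8, 9] + [-1, 8, 19] -> [-5, -1, 8, 8, 9, 19]


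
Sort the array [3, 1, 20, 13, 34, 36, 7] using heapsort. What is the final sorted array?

Build heap: [36, 34, 20, 13, 1, 3, 7]
Extract 36: [34, 13, 20, 7, 1, 3, 36]
Extract 34: [20, 13, 3, 7, 1, 34, 36]
Extract 20: [13, 7, 3, 1, 20, 34, 36]
Extract 13: [7, 1, 3, 13, 20, 34, 36]
Extract 7: [3, 1, 7, 13, 20, 34, 36]
Extract 3: [1, 3, 7, 13, 20, 34, 36]


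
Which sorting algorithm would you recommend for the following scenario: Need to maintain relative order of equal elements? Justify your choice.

Best choice: Merge sort or Insertion sort
Reason: Both are stable; quicksort and heapsort are not stable


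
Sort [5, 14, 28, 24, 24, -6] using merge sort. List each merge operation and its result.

Divide and conquer:
  Merge [14] + [28] -> [14, 28]
  Merge [5] + [14, 28] -> [5, 14, 28]
  Merge [24] + [-6] -> [-6, 24]
  Merge [24] + [-6, 24] -> [-6, 24, 24]
  Merge [5, 14, 28] + [-6, 24, 24] -> [-6, 5, 14, 24, 24, 28]


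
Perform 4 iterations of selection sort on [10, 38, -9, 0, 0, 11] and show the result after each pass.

Pass 1: Select minimum -9 at index 2, swap -> [-9, 38, 10, 0, 0, 11]
Pass 2: Select minimum 0 at index 3, swap -> [-9, 0, 10, 38, 0, 11]
Pass 3: Select minimum 0 at index 4, swap -> [-9, 0, 0, 38, 10, 11]
Pass 4: Select minimum 10 at index 4, swap -> [-9, 0, 0, 10, 38, 11]


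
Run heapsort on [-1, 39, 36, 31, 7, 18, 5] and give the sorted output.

Build heap: [39, 31, 36, -1, 7, 18, 5]
Extract 39: [36, 31, 18, -1, 7, 5, 39]
Extract 36: [31, 7, 18, -1, 5, 36, 39]
Extract 31: [18, 7, 5, -1, 31, 36, 39]
Extract 18: [7, -1, 5, 18, 31, 36, 39]
Extract 7: [5, -1, 7, 18, 31, 36, 39]
Extract 5: [-1, 5, 7, 18, 31, 36, 39]


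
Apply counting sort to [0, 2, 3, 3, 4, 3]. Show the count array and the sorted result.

Count array: [1, 0, 1, 3, 1]
(count[i] = number of elements equal to i)
Cumulative count: [1, 1, 2, 5, 6]
Sorted: [0, 2, 3, 3, 3, 4]


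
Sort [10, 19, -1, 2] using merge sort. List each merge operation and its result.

Divide and conquer:
  Merge [10] + [19] -> [10, 19]
  Merge [-1] + [2] -> [-1, 2]
  Merge [10, 19] + [-1, 2] -> [-1, 2, 10, 19]


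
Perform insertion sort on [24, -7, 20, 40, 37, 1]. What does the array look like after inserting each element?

First element 24 is already 'sorted'
Insert -7: shifted 1 elements -> [-7, 24, 20, 40, 37, 1]
Insert 20: shifted 1 elements -> [-7, 20, 24, 40, 37, 1]
Insert 40: shifted 0 elements -> [-7, 20, 24, 40, 37, 1]
Insert 37: shifted 1 elements -> [-7, 20, 24, 37, 40, 1]
Insert 1: shifted 4 elements -> [-7, 1, 20, 24, 37, 40]


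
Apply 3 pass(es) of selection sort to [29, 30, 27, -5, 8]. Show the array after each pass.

Pass 1: Select minimum -5 at index 3, swap -> [-5, 30, 27, 29, 8]
Pass 2: Select minimum 8 at index 4, swap -> [-5, 8, 27, 29, 30]
Pass 3: Select minimum 27 at index 2, swap -> [-5, 8, 27, 29, 30]


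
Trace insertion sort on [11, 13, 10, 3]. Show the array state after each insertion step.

First element 11 is already 'sorted'
Insert 13: shifted 0 elements -> [11, 13, 10, 3]
Insert 10: shifted 2 elements -> [10, 11, 13, 3]
Insert 3: shifted 3 elements -> [3, 10, 11, 13]


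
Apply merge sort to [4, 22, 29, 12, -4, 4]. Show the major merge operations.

Divide and conquer:
  Merge [22] + [29] -> [22, 29]
  Merge [4] + [22, 29] -> [4, 22, 29]
  Merge [-4] + [4] -> [-4, 4]
  Merge [12] + [-4, 4] -> [-4, 4, 12]
  Merge [4, 22, 29] + [-4, 4, 12] -> [-4, 4, 4, 12, 22, 29]


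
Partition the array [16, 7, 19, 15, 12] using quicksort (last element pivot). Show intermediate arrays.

Partition 1: pivot=12 at index 1 -> [7, 12, 19, 15, 16]
Partition 2: pivot=16 at index 3 -> [7, 12, 15, 16, 19]


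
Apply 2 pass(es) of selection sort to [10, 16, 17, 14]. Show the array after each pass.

Pass 1: Select minimum 10 at index 0, swap -> [10, 16, 17, 14]
Pass 2: Select minimum 14 at index 3, swap -> [10, 14, 17, 16]


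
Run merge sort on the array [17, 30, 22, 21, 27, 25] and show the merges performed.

Divide and conquer:
  Merge [30] + [22] -> [22, 30]
  Merge [17] + [22, 30] -> [17, 22, 30]
  Merge [27] + [25] -> [25, 27]
  Merge [21] + [25, 27] -> [21, 25, 27]
  Merge [17, 22, 30] + [21, 25, 27] -> [17, 21, 22, 25, 27, 30]


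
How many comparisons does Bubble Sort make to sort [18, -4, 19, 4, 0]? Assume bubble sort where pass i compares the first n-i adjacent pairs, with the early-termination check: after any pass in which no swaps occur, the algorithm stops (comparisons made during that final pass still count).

Pass 1: compare adjacent pairs (0,1)..(3,4) = 4 comparison(s), 3 swap(s) -> [-4, 18, 4, 0, 19]
Pass 2: compare adjacent pairs (0,1)..(2,3) = 3 comparison(s), 2 swap(s) -> [-4, 4, 0, 18, 19]
Pass 3: compare adjacent pairs (0,1)..(1,2) = 2 comparison(s), 1 swap(s) -> [-4, 0, 4, 18, 19]
Pass 4: compare adjacent pairs (0,1)..(0,1) = 1 comparison(s), 0 swap(s) -> [-4, 0, 4, 18, 19]
No swaps in this pass, so bubble sort stops here.
Total comparisons: 4 + 3 + 2 + 1 = 10


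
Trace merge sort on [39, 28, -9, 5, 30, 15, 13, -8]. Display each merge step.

Divide and conquer:
  Merge [39] + [28] -> [28, 39]
  Merge [-9] + [5] -> [-9, 5]
  Merge [28, 39] + [-9, 5] -> [-9, 5, 28, 39]
  Merge [30] + [15] -> [15, 30]
  Merge [13] + [-8] -> [-8, 13]
  Merge [15, 30] + [-8, 13] -> [-8, 13, 15, 30]
  Merge [-9, 5, 28, 39] + [-8, 13, 15, 30] -> [-9, -8, 5, 13, 15, 28, 30, 39]


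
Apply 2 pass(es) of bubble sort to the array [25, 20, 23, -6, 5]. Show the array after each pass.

After pass 1: [20, 23, -6, 5, 25] (4 swaps)
After pass 2: [20, -6, 5, 23, 25] (2 swaps)
Total swaps: 6


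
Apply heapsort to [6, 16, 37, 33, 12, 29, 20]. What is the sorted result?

Build heap: [37, 33, 29, 16, 12, 6, 20]
Extract 37: [33, 20, 29, 16, 12, 6, 37]
Extract 33: [29, 20, 6, 16, 12, 33, 37]
Extract 29: [20, 16, 6, 12, 29, 33, 37]
Extract 20: [16, 12, 6, 20, 29, 33, 37]
Extract 16: [12, 6, 16, 20, 29, 33, 37]
Extract 12: [6, 12, 16, 20, 29, 33, 37]


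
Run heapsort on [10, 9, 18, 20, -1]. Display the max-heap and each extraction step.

Build heap: [20, 10, 18, 9, -1]
Extract 20: [18, 10, -1, 9, 20]
Extract 18: [10, 9, -1, 18, 20]
Extract 10: [9, -1, 10, 18, 20]
Extract 9: [-1, 9, 10, 18, 20]


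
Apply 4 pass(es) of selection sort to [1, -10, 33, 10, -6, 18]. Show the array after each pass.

Pass 1: Select minimum -10 at index 1, swap -> [-10, 1, 33, 10, -6, 18]
Pass 2: Select minimum -6 at index 4, swap -> [-10, -6, 33, 10, 1, 18]
Pass 3: Select minimum 1 at index 4, swap -> [-10, -6, 1, 10, 33, 18]
Pass 4: Select minimum 10 at index 3, swap -> [-10, -6, 1, 10, 33, 18]


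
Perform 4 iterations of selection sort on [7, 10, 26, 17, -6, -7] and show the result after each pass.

Pass 1: Select minimum -7 at index 5, swap -> [-7, 10, 26, 17, -6, 7]
Pass 2: Select minimum -6 at index 4, swap -> [-7, -6, 26, 17, 10, 7]
Pass 3: Select minimum 7 at index 5, swap -> [-7, -6, 7, 17, 10, 26]
Pass 4: Select minimum 10 at index 4, swap -> [-7, -6, 7, 10, 17, 26]


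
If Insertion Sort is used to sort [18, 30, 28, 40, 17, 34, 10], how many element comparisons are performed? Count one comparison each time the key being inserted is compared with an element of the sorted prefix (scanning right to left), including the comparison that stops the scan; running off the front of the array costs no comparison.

Insert 30: 18 <= 30 (stop) = 1 comparison(s) -> [18, 30, 28, 40, 17, 34, 10]
Insert 28: 30 > 28 (shift), 18 <= 28 (stop) = 2 comparison(s) -> [18, 28, 30, 40, 17, 34, 10]
Insert 40: 30 <= 40 (stop) = 1 comparison(s) -> [18, 28, 30, 40, 17, 34, 10]
Insert 17: 40 > 17 (shift), 30 > 17 (shift), 28 > 17 (shift), 18 > 17 (shift), reached front = 4 comparison(s) -> [17, 18, 28, 30, 40, 34, 10]
Insert 34: 40 > 34 (shift), 30 <= 34 (stop) = 2 comparison(s) -> [17, 18, 28, 30, 34, 40, 10]
Insert 10: 40 > 10 (shift), 34 > 10 (shift), 30 > 10 (shift), 28 > 10 (shift), 18 > 10 (shift), 17 > 10 (shift), reached front = 6 comparison(s) -> [10, 17, 18, 28, 30, 34, 40]
Total comparisons: 1 + 2 + 1 + 4 + 2 + 6 = 16


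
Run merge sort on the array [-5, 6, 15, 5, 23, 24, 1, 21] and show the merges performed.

Divide and conquer:
  Merge [-5] + [6] -> [-5, 6]
  Merge [15] + [5] -> [5, 15]
  Merge [-5, 6] + [5, 15] -> [-5, 5, 6, 15]
  Merge [23] + [24] -> [23, 24]
  Merge [1] + [21] -> [1, 21]
  Merge [23, 24] + [1, 21] -> [1, 21, 23, 24]
  Merge [-5, 5, 6, 15] + [1, 21, 23, 24] -> [-5, 1, 5, 6, 15, 21, 23, 24]


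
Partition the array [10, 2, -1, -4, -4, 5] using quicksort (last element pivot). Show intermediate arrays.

Partition 1: pivot=5 at index 4 -> [2, -1, -4, -4, 5, 10]
Partition 2: pivot=-4 at index 1 -> [-4, -4, 2, -1, 5, 10]
Partition 3: pivot=-1 at index 2 -> [-4, -4, -1, 2, 5, 10]


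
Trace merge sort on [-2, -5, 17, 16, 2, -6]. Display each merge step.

Divide and conquer:
  Merge [-5] + [17] -> [-5, 17]
  Merge [-2] + [-5, 17] -> [-5, -2, 17]
  Merge [2] + [-6] -> [-6, 2]
  Merge [16] + [-6, 2] -> [-6, 2, 16]
  Merge [-5, -2, 17] + [-6, 2, 16] -> [-6, -5, -2, 2, 16, 17]


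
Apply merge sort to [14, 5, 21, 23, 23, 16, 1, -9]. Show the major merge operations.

Divide and conquer:
  Merge [14] + [5] -> [5, 14]
  Merge [21] + [23] -> [21, 23]
  Merge [5, 14] + [21, 23] -> [5, 14, 21, 23]
  Merge [23] + [16] -> [16, 23]
  Merge [1] + [-9] -> [-9, 1]
  Merge [16, 23] + [-9, 1] -> [-9, 1, 16, 23]
  Merge [5, 14, 21, 23] + [-9, 1, 16, 23] -> [-9, 1, 5, 14, 16, 21, 23, 23]


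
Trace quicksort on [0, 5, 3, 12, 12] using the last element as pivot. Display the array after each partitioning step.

Partition 1: pivot=12 at index 4 -> [0, 5, 3, 12, 12]
Partition 2: pivot=12 at index 3 -> [0, 5, 3, 12, 12]
Partition 3: pivot=3 at index 1 -> [0, 3, 5, 12, 12]


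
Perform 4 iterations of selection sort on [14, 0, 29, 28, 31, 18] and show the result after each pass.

Pass 1: Select minimum 0 at index 1, swap -> [0, 14, 29, 28, 31, 18]
Pass 2: Select minimum 14 at index 1, swap -> [0, 14, 29, 28, 31, 18]
Pass 3: Select minimum 18 at index 5, swap -> [0, 14, 18, 28, 31, 29]
Pass 4: Select minimum 28 at index 3, swap -> [0, 14, 18, 28, 31, 29]


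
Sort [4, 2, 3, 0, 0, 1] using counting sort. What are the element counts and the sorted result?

Count array: [2, 1, 1, 1, 1]
(count[i] = number of elements equal to i)
Cumulative count: [2, 3, 4, 5, 6]
Sorted: [0, 0, 1, 2, 3, 4]


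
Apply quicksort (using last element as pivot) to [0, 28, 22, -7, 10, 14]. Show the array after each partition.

Partition 1: pivot=14 at index 3 -> [0, -7, 10, 14, 22, 28]
Partition 2: pivot=10 at index 2 -> [0, -7, 10, 14, 22, 28]
Partition 3: pivot=-7 at index 0 -> [-7, 0, 10, 14, 22, 28]
Partition 4: pivot=28 at index 5 -> [-7, 0, 10, 14, 22, 28]


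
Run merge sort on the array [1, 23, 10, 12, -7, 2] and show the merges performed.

Divide and conquer:
  Merge [23] + [10] -> [10, 23]
  Merge [1] + [10, 23] -> [1, 10, 23]
  Merge [-7] + [2] -> [-7, 2]
  Merge [12] + [-7, 2] -> [-7, 2, 12]
  Merge [1, 10, 23] + [-7, 2, 12] -> [-7, 1, 2, 10, 12, 23]


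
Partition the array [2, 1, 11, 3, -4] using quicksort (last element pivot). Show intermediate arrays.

Partition 1: pivot=-4 at index 0 -> [-4, 1, 11, 3, 2]
Partition 2: pivot=2 at index 2 -> [-4, 1, 2, 3, 11]
Partition 3: pivot=11 at index 4 -> [-4, 1, 2, 3, 11]


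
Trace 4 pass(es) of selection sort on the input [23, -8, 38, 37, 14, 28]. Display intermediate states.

Pass 1: Select minimum -8 at index 1, swap -> [-8, 23, 38, 37, 14, 28]
Pass 2: Select minimum 14 at index 4, swap -> [-8, 14, 38, 37, 23, 28]
Pass 3: Select minimum 23 at index 4, swap -> [-8, 14, 23, 37, 38, 28]
Pass 4: Select minimum 28 at index 5, swap -> [-8, 14, 23, 28, 38, 37]


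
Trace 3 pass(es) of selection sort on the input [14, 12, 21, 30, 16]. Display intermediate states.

Pass 1: Select minimum 12 at index 1, swap -> [12, 14, 21, 30, 16]
Pass 2: Select minimum 14 at index 1, swap -> [12, 14, 21, 30, 16]
Pass 3: Select minimum 16 at index 4, swap -> [12, 14, 16, 30, 21]


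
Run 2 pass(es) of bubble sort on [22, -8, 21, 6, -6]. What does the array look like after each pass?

After pass 1: [-8, 21, 6, -6, 22] (4 swaps)
After pass 2: [-8, 6, -6, 21, 22] (2 swaps)
Total swaps: 6


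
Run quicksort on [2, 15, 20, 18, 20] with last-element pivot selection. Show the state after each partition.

Partition 1: pivot=20 at index 4 -> [2, 15, 20, 18, 20]
Partition 2: pivot=18 at index 2 -> [2, 15, 18, 20, 20]
Partition 3: pivot=15 at index 1 -> [2, 15, 18, 20, 20]


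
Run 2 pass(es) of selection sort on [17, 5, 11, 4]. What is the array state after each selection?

Pass 1: Select minimum 4 at index 3, swap -> [4, 5, 11, 17]
Pass 2: Select minimum 5 at index 1, swap -> [4, 5, 11, 17]


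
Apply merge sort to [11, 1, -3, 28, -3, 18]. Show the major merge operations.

Divide and conquer:
  Merge [1] + [-3] -> [-3, 1]
  Merge [11] + [-3, 1] -> [-3, 1, 11]
  Merge [-3] + [18] -> [-3, 18]
  Merge [28] + [-3, 18] -> [-3, 18, 28]
  Merge [-3, 1, 11] + [-3, 18, 28] -> [-3, -3, 1, 11, 18, 28]


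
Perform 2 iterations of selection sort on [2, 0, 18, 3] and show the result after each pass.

Pass 1: Select minimum 0 at index 1, swap -> [0, 2, 18, 3]
Pass 2: Select minimum 2 at index 1, swap -> [0, 2, 18, 3]


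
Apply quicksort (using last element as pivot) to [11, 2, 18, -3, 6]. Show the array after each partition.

Partition 1: pivot=6 at index 2 -> [2, -3, 6, 11, 18]
Partition 2: pivot=-3 at index 0 -> [-3, 2, 6, 11, 18]
Partition 3: pivot=18 at index 4 -> [-3, 2, 6, 11, 18]


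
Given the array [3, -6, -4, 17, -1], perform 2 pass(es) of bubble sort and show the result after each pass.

After pass 1: [-6, -4, 3, -1, 17] (3 swaps)
After pass 2: [-6, -4, -1, 3, 17] (1 swaps)
Total swaps: 4


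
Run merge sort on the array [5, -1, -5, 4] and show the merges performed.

Divide and conquer:
  Merge [5] + [-1] -> [-1, 5]
  Merge [-5] + [4] -> [-5, 4]
  Merge [-1, 5] + [-5, 4] -> [-5, -1, 4, 5]


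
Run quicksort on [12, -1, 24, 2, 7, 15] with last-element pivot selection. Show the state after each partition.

Partition 1: pivot=15 at index 4 -> [12, -1, 2, 7, 15, 24]
Partition 2: pivot=7 at index 2 -> [-1, 2, 7, 12, 15, 24]
Partition 3: pivot=2 at index 1 -> [-1, 2, 7, 12, 15, 24]


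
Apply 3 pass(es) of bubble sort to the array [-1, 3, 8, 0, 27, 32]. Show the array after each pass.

After pass 1: [-1, 3, 0, 8, 27, 32] (1 swaps)
After pass 2: [-1, 0, 3, 8, 27, 32] (1 swaps)
After pass 3: [-1, 0, 3, 8, 27, 32] (0 swaps)
Total swaps: 2


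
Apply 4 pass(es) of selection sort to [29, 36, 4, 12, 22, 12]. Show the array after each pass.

Pass 1: Select minimum 4 at index 2, swap -> [4, 36, 29, 12, 22, 12]
Pass 2: Select minimum 12 at index 3, swap -> [4, 12, 29, 36, 22, 12]
Pass 3: Select minimum 12 at index 5, swap -> [4, 12, 12, 36, 22, 29]
Pass 4: Select minimum 22 at index 4, swap -> [4, 12, 12, 22, 36, 29]


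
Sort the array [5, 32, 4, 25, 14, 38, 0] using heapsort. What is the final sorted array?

Build heap: [38, 32, 5, 25, 14, 4, 0]
Extract 38: [32, 25, 5, 0, 14, 4, 38]
Extract 32: [25, 14, 5, 0, 4, 32, 38]
Extract 25: [14, 4, 5, 0, 25, 32, 38]
Extract 14: [5, 4, 0, 14, 25, 32, 38]
Extract 5: [4, 0, 5, 14, 25, 32, 38]
Extract 4: [0, 4, 5, 14, 25, 32, 38]


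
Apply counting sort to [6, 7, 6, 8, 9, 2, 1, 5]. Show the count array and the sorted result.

Count array: [0, 1, 1, 0, 0, 1, 2, 1, 1, 1]
(count[i] = number of elements equal to i)
Cumulative count: [0, 1, 2, 2, 2, 3, 5, 6, 7, 8]
Sorted: [1, 2, 5, 6, 6, 7, 8, 9]


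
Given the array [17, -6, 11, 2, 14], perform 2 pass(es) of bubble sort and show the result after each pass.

After pass 1: [-6, 11, 2, 14, 17] (4 swaps)
After pass 2: [-6, 2, 11, 14, 17] (1 swaps)
Total swaps: 5


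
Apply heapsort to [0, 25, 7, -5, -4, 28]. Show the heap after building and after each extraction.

Build heap: [28, 25, 7, -5, -4, 0]
Extract 28: [25, 0, 7, -5, -4, 28]
Extract 25: [7, 0, -4, -5, 25, 28]
Extract 7: [0, -5, -4, 7, 25, 28]
Extract 0: [-4, -5, 0, 7, 25, 28]
Extract -4: [-5, -4, 0, 7, 25, 28]


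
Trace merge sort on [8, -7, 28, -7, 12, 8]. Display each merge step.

Divide and conquer:
  Merge [-7] + [28] -> [-7, 28]
  Merge [8] + [-7, 28] -> [-7, 8, 28]
  Merge [12] + [8] -> [8, 12]
  Merge [-7] + [8, 12] -> [-7, 8, 12]
  Merge [-7, 8, 28] + [-7, 8, 12] -> [-7, -7, 8, 8, 12, 28]


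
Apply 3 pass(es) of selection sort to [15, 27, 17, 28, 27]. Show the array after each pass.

Pass 1: Select minimum 15 at index 0, swap -> [15, 27, 17, 28, 27]
Pass 2: Select minimum 17 at index 2, swap -> [15, 17, 27, 28, 27]
Pass 3: Select minimum 27 at index 2, swap -> [15, 17, 27, 28, 27]


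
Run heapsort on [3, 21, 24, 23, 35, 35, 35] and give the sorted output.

Build heap: [35, 23, 35, 3, 21, 24, 35]
Extract 35: [35, 23, 35, 3, 21, 24, 35]
Extract 35: [35, 23, 24, 3, 21, 35, 35]
Extract 35: [24, 23, 21, 3, 35, 35, 35]
Extract 24: [23, 3, 21, 24, 35, 35, 35]
Extract 23: [21, 3, 23, 24, 35, 35, 35]
Extract 21: [3, 21, 23, 24, 35, 35, 35]


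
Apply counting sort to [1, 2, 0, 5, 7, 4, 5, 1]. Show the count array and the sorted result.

Count array: [1, 2, 1, 0, 1, 2, 0, 1]
(count[i] = number of elements equal to i)
Cumulative count: [1, 3, 4, 4, 5, 7, 7, 8]
Sorted: [0, 1, 1, 2, 4, 5, 5, 7]


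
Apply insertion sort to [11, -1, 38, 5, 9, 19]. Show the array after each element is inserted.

First element 11 is already 'sorted'
Insert -1: shifted 1 elements -> [-1, 11, 38, 5, 9, 19]
Insert 38: shifted 0 elements -> [-1, 11, 38, 5, 9, 19]
Insert 5: shifted 2 elements -> [-1, 5, 11, 38, 9, 19]
Insert 9: shifted 2 elements -> [-1, 5, 9, 11, 38, 19]
Insert 19: shifted 1 elements -> [-1, 5, 9, 11, 19, 38]


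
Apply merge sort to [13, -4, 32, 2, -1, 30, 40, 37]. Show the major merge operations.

Divide and conquer:
  Merge [13] + [-4] -> [-4, 13]
  Merge [32] + [2] -> [2, 32]
  Merge [-4, 13] + [2, 32] -> [-4, 2, 13, 32]
  Merge [-1] + [30] -> [-1, 30]
  Merge [40] + [37] -> [37, 40]
  Merge [-1, 30] + [37, 40] -> [-1, 30, 37, 40]
  Merge [-4, 2, 13, 32] + [-1, 30, 37, 40] -> [-4, -1, 2, 13, 30, 32, 37, 40]


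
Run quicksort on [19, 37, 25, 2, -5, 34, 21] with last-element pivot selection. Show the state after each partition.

Partition 1: pivot=21 at index 3 -> [19, 2, -5, 21, 25, 34, 37]
Partition 2: pivot=-5 at index 0 -> [-5, 2, 19, 21, 25, 34, 37]
Partition 3: pivot=19 at index 2 -> [-5, 2, 19, 21, 25, 34, 37]
Partition 4: pivot=37 at index 6 -> [-5, 2, 19, 21, 25, 34, 37]
Partition 5: pivot=34 at index 5 -> [-5, 2, 19, 21, 25, 34, 37]
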